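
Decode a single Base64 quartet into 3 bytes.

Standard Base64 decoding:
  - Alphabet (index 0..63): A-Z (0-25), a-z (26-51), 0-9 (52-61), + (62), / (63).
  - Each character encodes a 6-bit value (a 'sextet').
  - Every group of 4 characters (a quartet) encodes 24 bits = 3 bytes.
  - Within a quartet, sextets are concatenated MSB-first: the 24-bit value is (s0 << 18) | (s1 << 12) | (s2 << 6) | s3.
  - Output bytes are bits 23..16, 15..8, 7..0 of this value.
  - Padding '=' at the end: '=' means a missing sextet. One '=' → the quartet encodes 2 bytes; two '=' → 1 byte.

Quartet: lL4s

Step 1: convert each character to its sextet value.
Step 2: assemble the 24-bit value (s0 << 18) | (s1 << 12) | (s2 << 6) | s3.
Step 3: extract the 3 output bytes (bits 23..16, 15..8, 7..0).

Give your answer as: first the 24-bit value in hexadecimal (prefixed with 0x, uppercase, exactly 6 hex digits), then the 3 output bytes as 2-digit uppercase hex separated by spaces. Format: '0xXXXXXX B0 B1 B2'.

Answer: 0x94BE2C 94 BE 2C

Derivation:
Sextets: l=37, L=11, 4=56, s=44
24-bit: (37<<18) | (11<<12) | (56<<6) | 44
      = 0x940000 | 0x00B000 | 0x000E00 | 0x00002C
      = 0x94BE2C
Bytes: (v>>16)&0xFF=94, (v>>8)&0xFF=BE, v&0xFF=2C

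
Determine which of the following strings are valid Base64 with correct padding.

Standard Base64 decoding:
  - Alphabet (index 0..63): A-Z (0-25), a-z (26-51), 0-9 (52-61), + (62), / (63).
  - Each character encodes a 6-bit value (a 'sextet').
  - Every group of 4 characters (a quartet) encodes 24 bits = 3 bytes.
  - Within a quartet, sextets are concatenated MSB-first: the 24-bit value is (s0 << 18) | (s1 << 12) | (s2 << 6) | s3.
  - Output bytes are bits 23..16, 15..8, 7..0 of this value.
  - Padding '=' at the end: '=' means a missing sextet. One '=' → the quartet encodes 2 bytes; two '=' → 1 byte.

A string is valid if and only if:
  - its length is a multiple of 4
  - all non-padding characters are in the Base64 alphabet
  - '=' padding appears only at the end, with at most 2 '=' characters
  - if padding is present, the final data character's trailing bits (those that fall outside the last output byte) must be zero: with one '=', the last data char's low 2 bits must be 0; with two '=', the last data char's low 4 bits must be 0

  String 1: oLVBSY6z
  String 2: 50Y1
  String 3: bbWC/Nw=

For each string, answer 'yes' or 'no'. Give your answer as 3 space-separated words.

Answer: yes yes yes

Derivation:
String 1: 'oLVBSY6z' → valid
String 2: '50Y1' → valid
String 3: 'bbWC/Nw=' → valid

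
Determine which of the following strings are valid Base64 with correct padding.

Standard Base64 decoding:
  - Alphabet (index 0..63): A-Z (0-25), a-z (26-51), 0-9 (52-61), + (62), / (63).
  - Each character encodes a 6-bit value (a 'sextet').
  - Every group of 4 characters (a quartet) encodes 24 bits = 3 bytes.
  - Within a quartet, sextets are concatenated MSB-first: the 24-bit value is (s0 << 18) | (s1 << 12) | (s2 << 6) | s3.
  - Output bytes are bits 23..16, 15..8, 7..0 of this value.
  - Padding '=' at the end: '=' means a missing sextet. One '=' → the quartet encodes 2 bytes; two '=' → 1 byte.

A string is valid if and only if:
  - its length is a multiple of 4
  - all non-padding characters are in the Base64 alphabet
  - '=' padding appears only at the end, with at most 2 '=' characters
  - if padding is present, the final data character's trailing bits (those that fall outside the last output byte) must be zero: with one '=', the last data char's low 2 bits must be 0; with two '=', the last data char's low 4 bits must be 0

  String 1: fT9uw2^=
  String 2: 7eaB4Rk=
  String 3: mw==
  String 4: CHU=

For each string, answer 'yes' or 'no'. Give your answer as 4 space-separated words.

Answer: no yes yes yes

Derivation:
String 1: 'fT9uw2^=' → invalid (bad char(s): ['^'])
String 2: '7eaB4Rk=' → valid
String 3: 'mw==' → valid
String 4: 'CHU=' → valid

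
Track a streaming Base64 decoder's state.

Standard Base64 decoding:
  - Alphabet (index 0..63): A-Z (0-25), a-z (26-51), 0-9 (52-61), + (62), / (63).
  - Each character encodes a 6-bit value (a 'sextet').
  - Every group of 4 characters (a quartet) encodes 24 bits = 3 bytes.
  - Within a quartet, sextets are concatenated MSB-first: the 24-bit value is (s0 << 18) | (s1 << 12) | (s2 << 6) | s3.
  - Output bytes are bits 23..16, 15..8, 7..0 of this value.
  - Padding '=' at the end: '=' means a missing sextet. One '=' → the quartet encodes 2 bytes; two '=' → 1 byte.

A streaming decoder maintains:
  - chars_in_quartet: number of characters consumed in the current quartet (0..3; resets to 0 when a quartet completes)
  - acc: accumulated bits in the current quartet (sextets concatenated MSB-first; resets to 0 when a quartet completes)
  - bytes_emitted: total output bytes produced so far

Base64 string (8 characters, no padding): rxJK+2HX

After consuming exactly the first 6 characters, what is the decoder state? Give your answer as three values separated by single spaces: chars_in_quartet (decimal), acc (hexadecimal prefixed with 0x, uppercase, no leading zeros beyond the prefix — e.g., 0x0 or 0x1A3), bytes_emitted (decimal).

Answer: 2 0xFB6 3

Derivation:
After char 0 ('r'=43): chars_in_quartet=1 acc=0x2B bytes_emitted=0
After char 1 ('x'=49): chars_in_quartet=2 acc=0xAF1 bytes_emitted=0
After char 2 ('J'=9): chars_in_quartet=3 acc=0x2BC49 bytes_emitted=0
After char 3 ('K'=10): chars_in_quartet=4 acc=0xAF124A -> emit AF 12 4A, reset; bytes_emitted=3
After char 4 ('+'=62): chars_in_quartet=1 acc=0x3E bytes_emitted=3
After char 5 ('2'=54): chars_in_quartet=2 acc=0xFB6 bytes_emitted=3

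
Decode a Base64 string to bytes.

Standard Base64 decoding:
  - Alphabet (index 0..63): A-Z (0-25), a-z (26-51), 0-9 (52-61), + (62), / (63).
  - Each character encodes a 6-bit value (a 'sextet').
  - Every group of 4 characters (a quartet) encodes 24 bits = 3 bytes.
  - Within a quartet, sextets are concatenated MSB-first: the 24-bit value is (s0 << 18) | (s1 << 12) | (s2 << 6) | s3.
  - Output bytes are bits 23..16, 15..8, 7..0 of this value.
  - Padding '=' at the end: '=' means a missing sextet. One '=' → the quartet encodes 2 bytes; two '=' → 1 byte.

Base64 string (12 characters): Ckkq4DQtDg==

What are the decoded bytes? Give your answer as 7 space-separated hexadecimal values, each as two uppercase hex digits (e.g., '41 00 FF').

After char 0 ('C'=2): chars_in_quartet=1 acc=0x2 bytes_emitted=0
After char 1 ('k'=36): chars_in_quartet=2 acc=0xA4 bytes_emitted=0
After char 2 ('k'=36): chars_in_quartet=3 acc=0x2924 bytes_emitted=0
After char 3 ('q'=42): chars_in_quartet=4 acc=0xA492A -> emit 0A 49 2A, reset; bytes_emitted=3
After char 4 ('4'=56): chars_in_quartet=1 acc=0x38 bytes_emitted=3
After char 5 ('D'=3): chars_in_quartet=2 acc=0xE03 bytes_emitted=3
After char 6 ('Q'=16): chars_in_quartet=3 acc=0x380D0 bytes_emitted=3
After char 7 ('t'=45): chars_in_quartet=4 acc=0xE0342D -> emit E0 34 2D, reset; bytes_emitted=6
After char 8 ('D'=3): chars_in_quartet=1 acc=0x3 bytes_emitted=6
After char 9 ('g'=32): chars_in_quartet=2 acc=0xE0 bytes_emitted=6
Padding '==': partial quartet acc=0xE0 -> emit 0E; bytes_emitted=7

Answer: 0A 49 2A E0 34 2D 0E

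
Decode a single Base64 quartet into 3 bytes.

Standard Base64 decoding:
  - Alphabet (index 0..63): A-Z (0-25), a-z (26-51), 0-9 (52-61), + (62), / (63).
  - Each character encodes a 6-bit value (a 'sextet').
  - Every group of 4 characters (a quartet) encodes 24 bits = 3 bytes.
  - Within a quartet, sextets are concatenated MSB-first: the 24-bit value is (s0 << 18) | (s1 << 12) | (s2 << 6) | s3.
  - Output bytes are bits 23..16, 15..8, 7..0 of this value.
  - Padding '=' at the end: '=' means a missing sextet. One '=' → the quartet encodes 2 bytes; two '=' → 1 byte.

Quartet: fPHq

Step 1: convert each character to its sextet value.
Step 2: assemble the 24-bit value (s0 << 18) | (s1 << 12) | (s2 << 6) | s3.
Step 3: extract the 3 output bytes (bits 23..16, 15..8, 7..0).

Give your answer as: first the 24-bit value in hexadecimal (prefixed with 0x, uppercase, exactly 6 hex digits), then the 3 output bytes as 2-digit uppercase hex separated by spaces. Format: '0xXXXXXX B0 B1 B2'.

Answer: 0x7CF1EA 7C F1 EA

Derivation:
Sextets: f=31, P=15, H=7, q=42
24-bit: (31<<18) | (15<<12) | (7<<6) | 42
      = 0x7C0000 | 0x00F000 | 0x0001C0 | 0x00002A
      = 0x7CF1EA
Bytes: (v>>16)&0xFF=7C, (v>>8)&0xFF=F1, v&0xFF=EA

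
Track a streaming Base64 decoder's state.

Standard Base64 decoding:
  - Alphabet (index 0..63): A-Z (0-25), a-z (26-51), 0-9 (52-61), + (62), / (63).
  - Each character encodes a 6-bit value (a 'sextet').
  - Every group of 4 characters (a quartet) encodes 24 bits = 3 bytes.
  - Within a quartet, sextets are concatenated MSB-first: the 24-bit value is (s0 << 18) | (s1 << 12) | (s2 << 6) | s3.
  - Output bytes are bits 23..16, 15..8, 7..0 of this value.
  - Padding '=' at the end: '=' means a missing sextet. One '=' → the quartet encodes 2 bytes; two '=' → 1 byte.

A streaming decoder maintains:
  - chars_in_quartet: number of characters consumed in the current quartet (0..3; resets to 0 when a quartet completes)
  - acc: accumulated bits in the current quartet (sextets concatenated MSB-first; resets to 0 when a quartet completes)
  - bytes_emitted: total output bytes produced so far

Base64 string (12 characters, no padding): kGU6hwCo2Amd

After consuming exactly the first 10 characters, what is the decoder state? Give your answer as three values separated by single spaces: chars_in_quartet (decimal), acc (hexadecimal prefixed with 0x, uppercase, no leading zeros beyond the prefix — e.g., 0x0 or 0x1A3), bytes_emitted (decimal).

Answer: 2 0xD80 6

Derivation:
After char 0 ('k'=36): chars_in_quartet=1 acc=0x24 bytes_emitted=0
After char 1 ('G'=6): chars_in_quartet=2 acc=0x906 bytes_emitted=0
After char 2 ('U'=20): chars_in_quartet=3 acc=0x24194 bytes_emitted=0
After char 3 ('6'=58): chars_in_quartet=4 acc=0x90653A -> emit 90 65 3A, reset; bytes_emitted=3
After char 4 ('h'=33): chars_in_quartet=1 acc=0x21 bytes_emitted=3
After char 5 ('w'=48): chars_in_quartet=2 acc=0x870 bytes_emitted=3
After char 6 ('C'=2): chars_in_quartet=3 acc=0x21C02 bytes_emitted=3
After char 7 ('o'=40): chars_in_quartet=4 acc=0x8700A8 -> emit 87 00 A8, reset; bytes_emitted=6
After char 8 ('2'=54): chars_in_quartet=1 acc=0x36 bytes_emitted=6
After char 9 ('A'=0): chars_in_quartet=2 acc=0xD80 bytes_emitted=6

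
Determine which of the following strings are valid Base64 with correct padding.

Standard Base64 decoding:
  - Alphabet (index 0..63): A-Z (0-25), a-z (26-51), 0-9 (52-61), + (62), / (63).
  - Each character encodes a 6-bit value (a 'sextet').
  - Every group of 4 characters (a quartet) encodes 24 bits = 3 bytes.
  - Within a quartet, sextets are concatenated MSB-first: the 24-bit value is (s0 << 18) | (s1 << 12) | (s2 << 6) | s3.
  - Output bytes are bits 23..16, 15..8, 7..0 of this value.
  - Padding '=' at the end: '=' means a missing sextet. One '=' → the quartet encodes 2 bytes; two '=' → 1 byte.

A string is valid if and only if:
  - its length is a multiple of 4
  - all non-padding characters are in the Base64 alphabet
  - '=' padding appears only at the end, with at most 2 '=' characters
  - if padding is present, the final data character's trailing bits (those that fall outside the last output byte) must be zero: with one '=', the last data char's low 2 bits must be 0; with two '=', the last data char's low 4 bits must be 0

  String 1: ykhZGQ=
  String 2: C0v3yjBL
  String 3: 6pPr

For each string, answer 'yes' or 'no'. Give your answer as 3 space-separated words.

Answer: no yes yes

Derivation:
String 1: 'ykhZGQ=' → invalid (len=7 not mult of 4)
String 2: 'C0v3yjBL' → valid
String 3: '6pPr' → valid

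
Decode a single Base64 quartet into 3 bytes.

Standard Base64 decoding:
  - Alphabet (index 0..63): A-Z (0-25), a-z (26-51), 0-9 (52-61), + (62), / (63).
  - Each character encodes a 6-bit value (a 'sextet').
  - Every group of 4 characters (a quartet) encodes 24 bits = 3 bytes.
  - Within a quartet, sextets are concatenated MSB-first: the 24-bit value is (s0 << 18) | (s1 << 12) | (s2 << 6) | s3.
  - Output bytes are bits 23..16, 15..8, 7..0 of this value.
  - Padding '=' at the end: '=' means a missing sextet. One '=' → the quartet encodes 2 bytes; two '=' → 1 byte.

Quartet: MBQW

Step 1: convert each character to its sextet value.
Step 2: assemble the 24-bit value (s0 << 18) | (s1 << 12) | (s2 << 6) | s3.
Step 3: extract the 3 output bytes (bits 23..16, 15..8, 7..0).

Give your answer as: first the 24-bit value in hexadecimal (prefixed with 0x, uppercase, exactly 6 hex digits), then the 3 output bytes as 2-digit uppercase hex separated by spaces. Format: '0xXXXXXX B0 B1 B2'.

Answer: 0x301416 30 14 16

Derivation:
Sextets: M=12, B=1, Q=16, W=22
24-bit: (12<<18) | (1<<12) | (16<<6) | 22
      = 0x300000 | 0x001000 | 0x000400 | 0x000016
      = 0x301416
Bytes: (v>>16)&0xFF=30, (v>>8)&0xFF=14, v&0xFF=16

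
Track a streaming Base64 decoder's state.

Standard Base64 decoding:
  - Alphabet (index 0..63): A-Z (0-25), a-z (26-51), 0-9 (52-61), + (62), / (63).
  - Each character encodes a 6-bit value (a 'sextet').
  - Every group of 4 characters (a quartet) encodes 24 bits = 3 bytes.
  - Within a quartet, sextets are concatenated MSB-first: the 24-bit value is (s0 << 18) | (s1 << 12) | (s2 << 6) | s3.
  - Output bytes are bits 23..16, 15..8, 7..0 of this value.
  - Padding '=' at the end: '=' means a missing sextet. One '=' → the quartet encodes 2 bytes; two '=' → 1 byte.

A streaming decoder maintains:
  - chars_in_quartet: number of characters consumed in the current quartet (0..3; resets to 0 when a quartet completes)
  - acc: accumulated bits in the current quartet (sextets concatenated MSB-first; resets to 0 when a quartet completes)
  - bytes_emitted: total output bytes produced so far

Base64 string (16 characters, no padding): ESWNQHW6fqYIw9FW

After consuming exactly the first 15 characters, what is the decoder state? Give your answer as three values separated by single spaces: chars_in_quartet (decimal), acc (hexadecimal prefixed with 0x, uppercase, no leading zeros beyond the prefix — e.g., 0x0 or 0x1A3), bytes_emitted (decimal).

After char 0 ('E'=4): chars_in_quartet=1 acc=0x4 bytes_emitted=0
After char 1 ('S'=18): chars_in_quartet=2 acc=0x112 bytes_emitted=0
After char 2 ('W'=22): chars_in_quartet=3 acc=0x4496 bytes_emitted=0
After char 3 ('N'=13): chars_in_quartet=4 acc=0x11258D -> emit 11 25 8D, reset; bytes_emitted=3
After char 4 ('Q'=16): chars_in_quartet=1 acc=0x10 bytes_emitted=3
After char 5 ('H'=7): chars_in_quartet=2 acc=0x407 bytes_emitted=3
After char 6 ('W'=22): chars_in_quartet=3 acc=0x101D6 bytes_emitted=3
After char 7 ('6'=58): chars_in_quartet=4 acc=0x4075BA -> emit 40 75 BA, reset; bytes_emitted=6
After char 8 ('f'=31): chars_in_quartet=1 acc=0x1F bytes_emitted=6
After char 9 ('q'=42): chars_in_quartet=2 acc=0x7EA bytes_emitted=6
After char 10 ('Y'=24): chars_in_quartet=3 acc=0x1FA98 bytes_emitted=6
After char 11 ('I'=8): chars_in_quartet=4 acc=0x7EA608 -> emit 7E A6 08, reset; bytes_emitted=9
After char 12 ('w'=48): chars_in_quartet=1 acc=0x30 bytes_emitted=9
After char 13 ('9'=61): chars_in_quartet=2 acc=0xC3D bytes_emitted=9
After char 14 ('F'=5): chars_in_quartet=3 acc=0x30F45 bytes_emitted=9

Answer: 3 0x30F45 9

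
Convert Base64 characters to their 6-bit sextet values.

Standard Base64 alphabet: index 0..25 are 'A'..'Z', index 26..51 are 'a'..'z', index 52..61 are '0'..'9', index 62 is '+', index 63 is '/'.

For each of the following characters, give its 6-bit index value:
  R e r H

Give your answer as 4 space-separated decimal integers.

Answer: 17 30 43 7

Derivation:
'R': A..Z range, ord('R') − ord('A') = 17
'e': a..z range, 26 + ord('e') − ord('a') = 30
'r': a..z range, 26 + ord('r') − ord('a') = 43
'H': A..Z range, ord('H') − ord('A') = 7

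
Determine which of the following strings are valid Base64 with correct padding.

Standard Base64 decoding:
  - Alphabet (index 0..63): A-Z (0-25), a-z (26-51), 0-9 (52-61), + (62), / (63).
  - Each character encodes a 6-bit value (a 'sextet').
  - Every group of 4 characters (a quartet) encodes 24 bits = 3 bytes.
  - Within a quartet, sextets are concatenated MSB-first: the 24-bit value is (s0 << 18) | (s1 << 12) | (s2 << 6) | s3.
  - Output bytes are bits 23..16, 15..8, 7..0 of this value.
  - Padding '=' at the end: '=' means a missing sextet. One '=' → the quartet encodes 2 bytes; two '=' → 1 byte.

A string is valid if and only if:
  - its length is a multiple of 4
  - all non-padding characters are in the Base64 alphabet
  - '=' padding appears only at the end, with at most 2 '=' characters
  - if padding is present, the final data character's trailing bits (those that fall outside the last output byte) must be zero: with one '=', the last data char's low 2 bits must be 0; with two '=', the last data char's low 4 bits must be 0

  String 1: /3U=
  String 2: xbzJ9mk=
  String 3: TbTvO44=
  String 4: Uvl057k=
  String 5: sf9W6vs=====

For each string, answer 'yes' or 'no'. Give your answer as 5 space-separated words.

Answer: yes yes yes yes no

Derivation:
String 1: '/3U=' → valid
String 2: 'xbzJ9mk=' → valid
String 3: 'TbTvO44=' → valid
String 4: 'Uvl057k=' → valid
String 5: 'sf9W6vs=====' → invalid (5 pad chars (max 2))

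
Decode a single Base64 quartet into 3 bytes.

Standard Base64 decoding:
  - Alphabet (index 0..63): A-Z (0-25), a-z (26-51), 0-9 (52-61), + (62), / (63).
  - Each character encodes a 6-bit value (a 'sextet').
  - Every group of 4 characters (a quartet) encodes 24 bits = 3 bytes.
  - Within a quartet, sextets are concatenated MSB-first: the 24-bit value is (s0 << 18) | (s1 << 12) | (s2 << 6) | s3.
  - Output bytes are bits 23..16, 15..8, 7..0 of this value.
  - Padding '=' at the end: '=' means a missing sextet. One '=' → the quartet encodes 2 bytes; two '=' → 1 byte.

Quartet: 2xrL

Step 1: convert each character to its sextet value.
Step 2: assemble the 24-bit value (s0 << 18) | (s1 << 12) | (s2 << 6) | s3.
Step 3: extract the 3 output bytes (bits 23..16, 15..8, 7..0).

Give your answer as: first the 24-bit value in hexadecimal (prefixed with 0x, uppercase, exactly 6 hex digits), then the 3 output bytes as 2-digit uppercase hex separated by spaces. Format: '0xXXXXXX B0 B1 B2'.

Sextets: 2=54, x=49, r=43, L=11
24-bit: (54<<18) | (49<<12) | (43<<6) | 11
      = 0xD80000 | 0x031000 | 0x000AC0 | 0x00000B
      = 0xDB1ACB
Bytes: (v>>16)&0xFF=DB, (v>>8)&0xFF=1A, v&0xFF=CB

Answer: 0xDB1ACB DB 1A CB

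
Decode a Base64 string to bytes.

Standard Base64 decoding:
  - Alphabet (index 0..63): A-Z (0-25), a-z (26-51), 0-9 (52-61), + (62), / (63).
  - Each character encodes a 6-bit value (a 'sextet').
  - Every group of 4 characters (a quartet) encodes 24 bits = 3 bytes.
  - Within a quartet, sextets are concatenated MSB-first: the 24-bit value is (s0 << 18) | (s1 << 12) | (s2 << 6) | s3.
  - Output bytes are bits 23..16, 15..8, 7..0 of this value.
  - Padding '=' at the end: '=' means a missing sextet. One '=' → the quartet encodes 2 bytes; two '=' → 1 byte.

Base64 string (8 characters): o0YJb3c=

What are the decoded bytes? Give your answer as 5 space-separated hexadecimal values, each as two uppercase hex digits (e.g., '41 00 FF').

Answer: A3 46 09 6F 77

Derivation:
After char 0 ('o'=40): chars_in_quartet=1 acc=0x28 bytes_emitted=0
After char 1 ('0'=52): chars_in_quartet=2 acc=0xA34 bytes_emitted=0
After char 2 ('Y'=24): chars_in_quartet=3 acc=0x28D18 bytes_emitted=0
After char 3 ('J'=9): chars_in_quartet=4 acc=0xA34609 -> emit A3 46 09, reset; bytes_emitted=3
After char 4 ('b'=27): chars_in_quartet=1 acc=0x1B bytes_emitted=3
After char 5 ('3'=55): chars_in_quartet=2 acc=0x6F7 bytes_emitted=3
After char 6 ('c'=28): chars_in_quartet=3 acc=0x1BDDC bytes_emitted=3
Padding '=': partial quartet acc=0x1BDDC -> emit 6F 77; bytes_emitted=5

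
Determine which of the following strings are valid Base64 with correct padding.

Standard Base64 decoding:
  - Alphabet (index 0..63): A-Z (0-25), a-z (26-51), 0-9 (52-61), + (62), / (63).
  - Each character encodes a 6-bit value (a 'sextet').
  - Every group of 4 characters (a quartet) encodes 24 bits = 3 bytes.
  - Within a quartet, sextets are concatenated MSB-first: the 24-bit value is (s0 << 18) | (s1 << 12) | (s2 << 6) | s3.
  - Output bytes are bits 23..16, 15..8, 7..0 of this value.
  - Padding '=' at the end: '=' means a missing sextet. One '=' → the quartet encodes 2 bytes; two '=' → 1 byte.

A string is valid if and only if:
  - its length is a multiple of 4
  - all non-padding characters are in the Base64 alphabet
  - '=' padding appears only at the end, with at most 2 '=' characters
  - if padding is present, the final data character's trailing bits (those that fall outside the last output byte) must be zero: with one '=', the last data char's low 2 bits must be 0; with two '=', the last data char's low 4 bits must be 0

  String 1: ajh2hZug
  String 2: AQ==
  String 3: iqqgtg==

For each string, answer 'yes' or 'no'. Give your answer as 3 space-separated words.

String 1: 'ajh2hZug' → valid
String 2: 'AQ==' → valid
String 3: 'iqqgtg==' → valid

Answer: yes yes yes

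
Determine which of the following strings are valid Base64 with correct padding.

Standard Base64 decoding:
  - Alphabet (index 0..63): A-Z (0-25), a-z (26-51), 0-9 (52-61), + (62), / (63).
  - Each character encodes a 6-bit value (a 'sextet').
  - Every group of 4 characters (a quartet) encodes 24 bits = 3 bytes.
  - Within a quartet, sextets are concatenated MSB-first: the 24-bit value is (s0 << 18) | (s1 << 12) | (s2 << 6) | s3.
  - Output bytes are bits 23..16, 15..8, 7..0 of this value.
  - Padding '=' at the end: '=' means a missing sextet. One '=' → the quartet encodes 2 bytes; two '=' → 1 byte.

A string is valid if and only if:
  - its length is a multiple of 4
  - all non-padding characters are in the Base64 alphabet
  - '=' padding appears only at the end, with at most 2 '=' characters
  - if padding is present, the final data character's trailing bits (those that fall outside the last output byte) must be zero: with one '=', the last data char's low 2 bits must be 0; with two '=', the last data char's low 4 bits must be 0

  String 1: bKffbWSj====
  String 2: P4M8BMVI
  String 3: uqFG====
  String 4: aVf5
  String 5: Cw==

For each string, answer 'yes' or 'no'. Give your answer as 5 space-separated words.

String 1: 'bKffbWSj====' → invalid (4 pad chars (max 2))
String 2: 'P4M8BMVI' → valid
String 3: 'uqFG====' → invalid (4 pad chars (max 2))
String 4: 'aVf5' → valid
String 5: 'Cw==' → valid

Answer: no yes no yes yes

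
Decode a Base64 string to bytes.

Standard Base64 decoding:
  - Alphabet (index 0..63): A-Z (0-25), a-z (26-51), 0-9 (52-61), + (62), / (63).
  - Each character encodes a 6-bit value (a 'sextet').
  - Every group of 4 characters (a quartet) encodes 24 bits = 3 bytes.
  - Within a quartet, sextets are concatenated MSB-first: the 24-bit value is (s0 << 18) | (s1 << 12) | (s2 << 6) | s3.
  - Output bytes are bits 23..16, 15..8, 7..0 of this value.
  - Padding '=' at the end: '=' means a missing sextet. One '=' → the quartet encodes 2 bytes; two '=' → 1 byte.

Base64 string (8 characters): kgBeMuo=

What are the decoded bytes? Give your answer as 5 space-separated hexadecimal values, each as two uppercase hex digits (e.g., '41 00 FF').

After char 0 ('k'=36): chars_in_quartet=1 acc=0x24 bytes_emitted=0
After char 1 ('g'=32): chars_in_quartet=2 acc=0x920 bytes_emitted=0
After char 2 ('B'=1): chars_in_quartet=3 acc=0x24801 bytes_emitted=0
After char 3 ('e'=30): chars_in_quartet=4 acc=0x92005E -> emit 92 00 5E, reset; bytes_emitted=3
After char 4 ('M'=12): chars_in_quartet=1 acc=0xC bytes_emitted=3
After char 5 ('u'=46): chars_in_quartet=2 acc=0x32E bytes_emitted=3
After char 6 ('o'=40): chars_in_quartet=3 acc=0xCBA8 bytes_emitted=3
Padding '=': partial quartet acc=0xCBA8 -> emit 32 EA; bytes_emitted=5

Answer: 92 00 5E 32 EA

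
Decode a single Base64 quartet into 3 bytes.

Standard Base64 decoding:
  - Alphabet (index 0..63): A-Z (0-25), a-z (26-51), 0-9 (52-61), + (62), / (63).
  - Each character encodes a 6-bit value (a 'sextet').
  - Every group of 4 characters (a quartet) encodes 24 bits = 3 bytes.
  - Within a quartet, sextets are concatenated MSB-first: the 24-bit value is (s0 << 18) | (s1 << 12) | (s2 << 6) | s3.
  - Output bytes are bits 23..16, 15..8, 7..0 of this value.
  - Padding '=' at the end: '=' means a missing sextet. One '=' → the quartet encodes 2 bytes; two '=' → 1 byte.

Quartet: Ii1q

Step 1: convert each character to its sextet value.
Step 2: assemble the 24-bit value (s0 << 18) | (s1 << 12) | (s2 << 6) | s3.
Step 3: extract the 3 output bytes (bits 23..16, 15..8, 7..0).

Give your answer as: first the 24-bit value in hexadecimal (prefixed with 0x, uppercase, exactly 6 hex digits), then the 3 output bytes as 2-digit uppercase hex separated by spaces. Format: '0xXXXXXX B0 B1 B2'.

Answer: 0x222D6A 22 2D 6A

Derivation:
Sextets: I=8, i=34, 1=53, q=42
24-bit: (8<<18) | (34<<12) | (53<<6) | 42
      = 0x200000 | 0x022000 | 0x000D40 | 0x00002A
      = 0x222D6A
Bytes: (v>>16)&0xFF=22, (v>>8)&0xFF=2D, v&0xFF=6A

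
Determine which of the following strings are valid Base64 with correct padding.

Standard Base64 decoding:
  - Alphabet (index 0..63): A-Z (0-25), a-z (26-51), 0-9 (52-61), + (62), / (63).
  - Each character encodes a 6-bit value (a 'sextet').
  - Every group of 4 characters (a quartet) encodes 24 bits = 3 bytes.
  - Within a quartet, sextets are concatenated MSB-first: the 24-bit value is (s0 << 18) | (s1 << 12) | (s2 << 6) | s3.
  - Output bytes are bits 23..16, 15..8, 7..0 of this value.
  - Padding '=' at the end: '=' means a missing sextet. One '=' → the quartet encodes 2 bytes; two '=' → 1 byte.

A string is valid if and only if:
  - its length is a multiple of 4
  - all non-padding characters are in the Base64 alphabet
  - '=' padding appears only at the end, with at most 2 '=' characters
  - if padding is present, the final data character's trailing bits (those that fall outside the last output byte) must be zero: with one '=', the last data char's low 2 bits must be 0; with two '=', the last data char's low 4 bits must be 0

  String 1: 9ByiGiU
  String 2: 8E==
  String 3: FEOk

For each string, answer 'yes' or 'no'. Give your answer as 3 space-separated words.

Answer: no no yes

Derivation:
String 1: '9ByiGiU' → invalid (len=7 not mult of 4)
String 2: '8E==' → invalid (bad trailing bits)
String 3: 'FEOk' → valid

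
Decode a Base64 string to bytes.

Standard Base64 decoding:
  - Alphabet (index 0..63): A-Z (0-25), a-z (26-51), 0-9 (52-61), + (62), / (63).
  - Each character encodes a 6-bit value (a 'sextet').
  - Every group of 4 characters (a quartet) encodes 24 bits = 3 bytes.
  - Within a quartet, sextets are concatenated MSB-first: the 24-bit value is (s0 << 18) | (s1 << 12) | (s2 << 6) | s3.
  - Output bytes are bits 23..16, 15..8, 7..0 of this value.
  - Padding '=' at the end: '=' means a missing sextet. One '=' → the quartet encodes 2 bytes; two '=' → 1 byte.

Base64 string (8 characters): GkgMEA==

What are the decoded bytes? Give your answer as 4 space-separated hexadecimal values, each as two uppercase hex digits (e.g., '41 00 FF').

Answer: 1A 48 0C 10

Derivation:
After char 0 ('G'=6): chars_in_quartet=1 acc=0x6 bytes_emitted=0
After char 1 ('k'=36): chars_in_quartet=2 acc=0x1A4 bytes_emitted=0
After char 2 ('g'=32): chars_in_quartet=3 acc=0x6920 bytes_emitted=0
After char 3 ('M'=12): chars_in_quartet=4 acc=0x1A480C -> emit 1A 48 0C, reset; bytes_emitted=3
After char 4 ('E'=4): chars_in_quartet=1 acc=0x4 bytes_emitted=3
After char 5 ('A'=0): chars_in_quartet=2 acc=0x100 bytes_emitted=3
Padding '==': partial quartet acc=0x100 -> emit 10; bytes_emitted=4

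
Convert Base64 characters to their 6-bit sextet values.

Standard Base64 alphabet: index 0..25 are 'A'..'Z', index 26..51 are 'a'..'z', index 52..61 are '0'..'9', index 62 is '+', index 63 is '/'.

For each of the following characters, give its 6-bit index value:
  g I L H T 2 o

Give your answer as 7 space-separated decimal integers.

'g': a..z range, 26 + ord('g') − ord('a') = 32
'I': A..Z range, ord('I') − ord('A') = 8
'L': A..Z range, ord('L') − ord('A') = 11
'H': A..Z range, ord('H') − ord('A') = 7
'T': A..Z range, ord('T') − ord('A') = 19
'2': 0..9 range, 52 + ord('2') − ord('0') = 54
'o': a..z range, 26 + ord('o') − ord('a') = 40

Answer: 32 8 11 7 19 54 40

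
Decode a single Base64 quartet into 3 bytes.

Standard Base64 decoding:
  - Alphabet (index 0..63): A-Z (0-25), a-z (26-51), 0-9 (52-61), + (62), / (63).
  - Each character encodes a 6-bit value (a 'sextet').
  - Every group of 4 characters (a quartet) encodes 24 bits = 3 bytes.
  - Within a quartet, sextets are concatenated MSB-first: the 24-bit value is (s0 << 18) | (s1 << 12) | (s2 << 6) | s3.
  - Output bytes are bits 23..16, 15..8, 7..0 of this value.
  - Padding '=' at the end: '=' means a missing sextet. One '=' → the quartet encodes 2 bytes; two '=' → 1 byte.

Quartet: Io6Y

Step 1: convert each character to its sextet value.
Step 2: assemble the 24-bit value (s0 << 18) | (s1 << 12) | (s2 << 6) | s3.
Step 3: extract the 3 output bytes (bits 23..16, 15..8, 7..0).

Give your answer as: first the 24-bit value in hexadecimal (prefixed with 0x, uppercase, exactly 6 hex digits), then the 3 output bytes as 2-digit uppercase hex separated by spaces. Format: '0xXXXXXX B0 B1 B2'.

Answer: 0x228E98 22 8E 98

Derivation:
Sextets: I=8, o=40, 6=58, Y=24
24-bit: (8<<18) | (40<<12) | (58<<6) | 24
      = 0x200000 | 0x028000 | 0x000E80 | 0x000018
      = 0x228E98
Bytes: (v>>16)&0xFF=22, (v>>8)&0xFF=8E, v&0xFF=98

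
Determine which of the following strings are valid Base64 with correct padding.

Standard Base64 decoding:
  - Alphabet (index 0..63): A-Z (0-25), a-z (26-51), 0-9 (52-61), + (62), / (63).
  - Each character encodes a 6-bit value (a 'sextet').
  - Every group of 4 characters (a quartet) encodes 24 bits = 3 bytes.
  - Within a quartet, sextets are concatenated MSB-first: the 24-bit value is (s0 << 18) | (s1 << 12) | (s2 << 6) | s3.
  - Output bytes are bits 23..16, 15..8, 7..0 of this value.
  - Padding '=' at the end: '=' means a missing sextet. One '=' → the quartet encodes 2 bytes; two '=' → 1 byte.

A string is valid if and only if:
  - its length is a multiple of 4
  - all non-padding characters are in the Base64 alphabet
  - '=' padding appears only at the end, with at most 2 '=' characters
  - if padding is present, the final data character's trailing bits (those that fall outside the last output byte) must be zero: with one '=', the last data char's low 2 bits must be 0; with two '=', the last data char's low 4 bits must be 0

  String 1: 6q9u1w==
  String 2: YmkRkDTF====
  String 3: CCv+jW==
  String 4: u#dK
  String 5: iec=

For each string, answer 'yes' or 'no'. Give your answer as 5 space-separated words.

String 1: '6q9u1w==' → valid
String 2: 'YmkRkDTF====' → invalid (4 pad chars (max 2))
String 3: 'CCv+jW==' → invalid (bad trailing bits)
String 4: 'u#dK' → invalid (bad char(s): ['#'])
String 5: 'iec=' → valid

Answer: yes no no no yes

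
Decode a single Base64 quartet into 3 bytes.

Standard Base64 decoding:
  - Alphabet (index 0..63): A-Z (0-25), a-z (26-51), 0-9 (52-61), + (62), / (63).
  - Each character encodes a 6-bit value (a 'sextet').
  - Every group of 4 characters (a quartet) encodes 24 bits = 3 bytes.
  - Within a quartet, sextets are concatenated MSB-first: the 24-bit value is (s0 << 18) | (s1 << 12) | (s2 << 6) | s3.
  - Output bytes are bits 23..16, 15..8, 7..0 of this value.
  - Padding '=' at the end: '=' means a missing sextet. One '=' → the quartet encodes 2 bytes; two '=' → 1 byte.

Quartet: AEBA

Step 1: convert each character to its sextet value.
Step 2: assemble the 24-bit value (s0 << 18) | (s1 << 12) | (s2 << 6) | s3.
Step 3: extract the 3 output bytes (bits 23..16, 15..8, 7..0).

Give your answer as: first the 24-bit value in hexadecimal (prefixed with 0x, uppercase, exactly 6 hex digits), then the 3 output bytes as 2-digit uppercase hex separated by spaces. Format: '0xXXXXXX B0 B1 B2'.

Answer: 0x004040 00 40 40

Derivation:
Sextets: A=0, E=4, B=1, A=0
24-bit: (0<<18) | (4<<12) | (1<<6) | 0
      = 0x000000 | 0x004000 | 0x000040 | 0x000000
      = 0x004040
Bytes: (v>>16)&0xFF=00, (v>>8)&0xFF=40, v&0xFF=40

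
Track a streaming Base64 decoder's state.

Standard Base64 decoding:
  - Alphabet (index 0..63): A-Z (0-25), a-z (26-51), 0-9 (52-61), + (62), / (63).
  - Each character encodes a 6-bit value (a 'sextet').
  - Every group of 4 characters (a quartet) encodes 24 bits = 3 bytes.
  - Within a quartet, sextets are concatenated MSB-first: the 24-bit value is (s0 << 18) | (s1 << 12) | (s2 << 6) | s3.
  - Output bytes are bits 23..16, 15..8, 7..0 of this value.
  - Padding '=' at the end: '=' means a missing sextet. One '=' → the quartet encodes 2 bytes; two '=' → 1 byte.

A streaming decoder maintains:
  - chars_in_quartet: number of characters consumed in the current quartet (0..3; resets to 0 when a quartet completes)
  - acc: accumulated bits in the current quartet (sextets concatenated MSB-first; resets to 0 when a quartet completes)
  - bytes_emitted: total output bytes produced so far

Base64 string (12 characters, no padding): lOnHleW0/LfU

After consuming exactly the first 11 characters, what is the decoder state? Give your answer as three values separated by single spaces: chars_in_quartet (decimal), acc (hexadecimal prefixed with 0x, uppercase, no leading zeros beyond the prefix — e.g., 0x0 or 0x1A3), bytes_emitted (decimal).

After char 0 ('l'=37): chars_in_quartet=1 acc=0x25 bytes_emitted=0
After char 1 ('O'=14): chars_in_quartet=2 acc=0x94E bytes_emitted=0
After char 2 ('n'=39): chars_in_quartet=3 acc=0x253A7 bytes_emitted=0
After char 3 ('H'=7): chars_in_quartet=4 acc=0x94E9C7 -> emit 94 E9 C7, reset; bytes_emitted=3
After char 4 ('l'=37): chars_in_quartet=1 acc=0x25 bytes_emitted=3
After char 5 ('e'=30): chars_in_quartet=2 acc=0x95E bytes_emitted=3
After char 6 ('W'=22): chars_in_quartet=3 acc=0x25796 bytes_emitted=3
After char 7 ('0'=52): chars_in_quartet=4 acc=0x95E5B4 -> emit 95 E5 B4, reset; bytes_emitted=6
After char 8 ('/'=63): chars_in_quartet=1 acc=0x3F bytes_emitted=6
After char 9 ('L'=11): chars_in_quartet=2 acc=0xFCB bytes_emitted=6
After char 10 ('f'=31): chars_in_quartet=3 acc=0x3F2DF bytes_emitted=6

Answer: 3 0x3F2DF 6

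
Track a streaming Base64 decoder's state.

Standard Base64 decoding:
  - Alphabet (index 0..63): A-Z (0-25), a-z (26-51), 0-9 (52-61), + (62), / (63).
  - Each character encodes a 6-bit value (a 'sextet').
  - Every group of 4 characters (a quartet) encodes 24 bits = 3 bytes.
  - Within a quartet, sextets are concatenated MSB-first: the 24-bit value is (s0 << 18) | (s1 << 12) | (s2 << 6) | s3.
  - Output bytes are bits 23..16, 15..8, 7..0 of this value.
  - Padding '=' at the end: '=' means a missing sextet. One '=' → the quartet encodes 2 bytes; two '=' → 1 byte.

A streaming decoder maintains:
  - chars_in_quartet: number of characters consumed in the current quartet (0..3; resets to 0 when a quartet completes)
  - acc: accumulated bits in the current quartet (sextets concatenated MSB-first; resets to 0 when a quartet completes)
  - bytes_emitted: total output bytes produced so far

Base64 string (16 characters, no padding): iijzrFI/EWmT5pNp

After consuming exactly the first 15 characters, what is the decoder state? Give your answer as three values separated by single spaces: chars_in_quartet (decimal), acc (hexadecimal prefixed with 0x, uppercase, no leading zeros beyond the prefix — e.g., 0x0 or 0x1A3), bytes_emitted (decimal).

Answer: 3 0x39A4D 9

Derivation:
After char 0 ('i'=34): chars_in_quartet=1 acc=0x22 bytes_emitted=0
After char 1 ('i'=34): chars_in_quartet=2 acc=0x8A2 bytes_emitted=0
After char 2 ('j'=35): chars_in_quartet=3 acc=0x228A3 bytes_emitted=0
After char 3 ('z'=51): chars_in_quartet=4 acc=0x8A28F3 -> emit 8A 28 F3, reset; bytes_emitted=3
After char 4 ('r'=43): chars_in_quartet=1 acc=0x2B bytes_emitted=3
After char 5 ('F'=5): chars_in_quartet=2 acc=0xAC5 bytes_emitted=3
After char 6 ('I'=8): chars_in_quartet=3 acc=0x2B148 bytes_emitted=3
After char 7 ('/'=63): chars_in_quartet=4 acc=0xAC523F -> emit AC 52 3F, reset; bytes_emitted=6
After char 8 ('E'=4): chars_in_quartet=1 acc=0x4 bytes_emitted=6
After char 9 ('W'=22): chars_in_quartet=2 acc=0x116 bytes_emitted=6
After char 10 ('m'=38): chars_in_quartet=3 acc=0x45A6 bytes_emitted=6
After char 11 ('T'=19): chars_in_quartet=4 acc=0x116993 -> emit 11 69 93, reset; bytes_emitted=9
After char 12 ('5'=57): chars_in_quartet=1 acc=0x39 bytes_emitted=9
After char 13 ('p'=41): chars_in_quartet=2 acc=0xE69 bytes_emitted=9
After char 14 ('N'=13): chars_in_quartet=3 acc=0x39A4D bytes_emitted=9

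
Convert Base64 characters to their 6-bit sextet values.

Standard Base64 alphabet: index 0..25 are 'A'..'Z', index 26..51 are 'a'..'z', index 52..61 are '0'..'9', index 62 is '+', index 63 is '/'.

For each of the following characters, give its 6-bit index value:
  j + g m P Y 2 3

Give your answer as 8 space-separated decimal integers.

'j': a..z range, 26 + ord('j') − ord('a') = 35
'+': index 62
'g': a..z range, 26 + ord('g') − ord('a') = 32
'm': a..z range, 26 + ord('m') − ord('a') = 38
'P': A..Z range, ord('P') − ord('A') = 15
'Y': A..Z range, ord('Y') − ord('A') = 24
'2': 0..9 range, 52 + ord('2') − ord('0') = 54
'3': 0..9 range, 52 + ord('3') − ord('0') = 55

Answer: 35 62 32 38 15 24 54 55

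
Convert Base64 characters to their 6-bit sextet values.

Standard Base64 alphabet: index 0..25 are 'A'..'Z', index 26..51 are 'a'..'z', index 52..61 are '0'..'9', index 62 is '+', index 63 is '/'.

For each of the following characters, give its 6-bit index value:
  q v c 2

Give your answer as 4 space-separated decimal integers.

Answer: 42 47 28 54

Derivation:
'q': a..z range, 26 + ord('q') − ord('a') = 42
'v': a..z range, 26 + ord('v') − ord('a') = 47
'c': a..z range, 26 + ord('c') − ord('a') = 28
'2': 0..9 range, 52 + ord('2') − ord('0') = 54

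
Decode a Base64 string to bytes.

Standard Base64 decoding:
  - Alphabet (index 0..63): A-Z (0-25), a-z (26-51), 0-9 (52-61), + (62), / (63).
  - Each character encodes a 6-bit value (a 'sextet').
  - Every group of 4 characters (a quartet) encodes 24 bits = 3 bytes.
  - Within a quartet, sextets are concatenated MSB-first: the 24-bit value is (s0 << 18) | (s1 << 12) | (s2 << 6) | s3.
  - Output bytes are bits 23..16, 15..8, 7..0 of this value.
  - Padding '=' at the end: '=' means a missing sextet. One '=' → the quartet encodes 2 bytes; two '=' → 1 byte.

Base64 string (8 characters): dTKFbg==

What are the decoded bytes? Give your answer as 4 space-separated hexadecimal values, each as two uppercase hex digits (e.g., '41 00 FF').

Answer: 75 32 85 6E

Derivation:
After char 0 ('d'=29): chars_in_quartet=1 acc=0x1D bytes_emitted=0
After char 1 ('T'=19): chars_in_quartet=2 acc=0x753 bytes_emitted=0
After char 2 ('K'=10): chars_in_quartet=3 acc=0x1D4CA bytes_emitted=0
After char 3 ('F'=5): chars_in_quartet=4 acc=0x753285 -> emit 75 32 85, reset; bytes_emitted=3
After char 4 ('b'=27): chars_in_quartet=1 acc=0x1B bytes_emitted=3
After char 5 ('g'=32): chars_in_quartet=2 acc=0x6E0 bytes_emitted=3
Padding '==': partial quartet acc=0x6E0 -> emit 6E; bytes_emitted=4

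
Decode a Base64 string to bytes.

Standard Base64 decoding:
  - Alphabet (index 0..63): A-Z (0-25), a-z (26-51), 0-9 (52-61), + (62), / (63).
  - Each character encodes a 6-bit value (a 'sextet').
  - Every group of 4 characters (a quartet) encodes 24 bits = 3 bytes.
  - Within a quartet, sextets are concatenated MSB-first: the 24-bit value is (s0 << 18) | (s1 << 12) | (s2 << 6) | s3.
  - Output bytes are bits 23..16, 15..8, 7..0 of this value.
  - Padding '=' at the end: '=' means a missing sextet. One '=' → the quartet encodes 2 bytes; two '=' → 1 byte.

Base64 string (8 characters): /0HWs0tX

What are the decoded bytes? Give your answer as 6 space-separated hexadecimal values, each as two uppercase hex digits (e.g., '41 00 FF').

After char 0 ('/'=63): chars_in_quartet=1 acc=0x3F bytes_emitted=0
After char 1 ('0'=52): chars_in_quartet=2 acc=0xFF4 bytes_emitted=0
After char 2 ('H'=7): chars_in_quartet=3 acc=0x3FD07 bytes_emitted=0
After char 3 ('W'=22): chars_in_quartet=4 acc=0xFF41D6 -> emit FF 41 D6, reset; bytes_emitted=3
After char 4 ('s'=44): chars_in_quartet=1 acc=0x2C bytes_emitted=3
After char 5 ('0'=52): chars_in_quartet=2 acc=0xB34 bytes_emitted=3
After char 6 ('t'=45): chars_in_quartet=3 acc=0x2CD2D bytes_emitted=3
After char 7 ('X'=23): chars_in_quartet=4 acc=0xB34B57 -> emit B3 4B 57, reset; bytes_emitted=6

Answer: FF 41 D6 B3 4B 57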